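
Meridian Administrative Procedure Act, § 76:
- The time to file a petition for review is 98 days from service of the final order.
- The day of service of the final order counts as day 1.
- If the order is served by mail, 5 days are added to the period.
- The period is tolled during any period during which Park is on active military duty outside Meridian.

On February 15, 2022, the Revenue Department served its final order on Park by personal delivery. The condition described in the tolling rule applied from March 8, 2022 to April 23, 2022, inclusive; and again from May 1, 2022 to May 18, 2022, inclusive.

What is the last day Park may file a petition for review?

Counting February 15, 2022 as day 1, day 98 is May 23, 2022.
Service was not by mail, so no mail extension applies.
From March 8, 2022 through April 23, 2022 inclusive is 47 days; tolling adds 47 days: May 23, 2022 + 47 days = July 9, 2022.
From May 1, 2022 through May 18, 2022 inclusive is 18 days; tolling adds 18 days: July 9, 2022 + 18 days = July 27, 2022.

July 27, 2022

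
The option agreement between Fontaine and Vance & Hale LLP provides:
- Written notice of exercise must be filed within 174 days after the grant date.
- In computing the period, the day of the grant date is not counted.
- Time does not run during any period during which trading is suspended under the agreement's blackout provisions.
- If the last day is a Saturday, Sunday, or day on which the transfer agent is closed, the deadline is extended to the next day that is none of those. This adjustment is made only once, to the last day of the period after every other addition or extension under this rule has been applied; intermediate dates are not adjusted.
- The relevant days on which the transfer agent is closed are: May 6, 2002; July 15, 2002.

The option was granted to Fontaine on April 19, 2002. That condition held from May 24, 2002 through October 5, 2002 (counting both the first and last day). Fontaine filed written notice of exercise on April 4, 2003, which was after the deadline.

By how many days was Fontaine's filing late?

174 days after April 19, 2002 is October 10, 2002.
From May 24, 2002 through October 5, 2002 inclusive is 135 days; tolling adds 135 days: October 10, 2002 + 135 days = February 22, 2003.
February 22, 2003 is Saturday; February 23, 2003 is Sunday. The next qualifying day is February 24, 2003.
The deadline is February 24, 2003; from February 24, 2003 to April 4, 2003 is 39 days.

39 days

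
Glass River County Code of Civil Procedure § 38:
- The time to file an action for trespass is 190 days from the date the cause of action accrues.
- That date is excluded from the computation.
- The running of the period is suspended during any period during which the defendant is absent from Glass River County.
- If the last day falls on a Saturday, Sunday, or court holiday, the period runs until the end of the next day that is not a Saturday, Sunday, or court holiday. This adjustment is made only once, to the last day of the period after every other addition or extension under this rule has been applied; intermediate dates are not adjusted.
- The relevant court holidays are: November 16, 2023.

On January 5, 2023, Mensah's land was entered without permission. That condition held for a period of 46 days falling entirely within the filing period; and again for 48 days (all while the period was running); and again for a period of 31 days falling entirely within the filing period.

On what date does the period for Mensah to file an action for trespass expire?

November 17, 2023

190 days after January 5, 2023 is July 14, 2023.
Tolling adds 46 days: July 14, 2023 + 46 days = August 29, 2023.
Tolling adds 48 days: August 29, 2023 + 48 days = October 16, 2023.
Tolling adds 31 days: October 16, 2023 + 31 days = November 16, 2023.
November 16, 2023 is a listed holiday. The next qualifying day is November 17, 2023.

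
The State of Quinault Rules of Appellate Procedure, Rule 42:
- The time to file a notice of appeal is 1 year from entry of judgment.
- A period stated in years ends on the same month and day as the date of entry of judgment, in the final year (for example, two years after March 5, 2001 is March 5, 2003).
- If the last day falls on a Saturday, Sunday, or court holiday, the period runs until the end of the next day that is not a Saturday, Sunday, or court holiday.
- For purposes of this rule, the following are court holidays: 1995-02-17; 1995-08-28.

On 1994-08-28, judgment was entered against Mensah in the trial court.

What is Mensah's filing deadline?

August 29, 1995

1 year after 1994-08-28 is August 28, 1995.
August 28, 1995 is a listed holiday. The next qualifying day is August 29, 1995.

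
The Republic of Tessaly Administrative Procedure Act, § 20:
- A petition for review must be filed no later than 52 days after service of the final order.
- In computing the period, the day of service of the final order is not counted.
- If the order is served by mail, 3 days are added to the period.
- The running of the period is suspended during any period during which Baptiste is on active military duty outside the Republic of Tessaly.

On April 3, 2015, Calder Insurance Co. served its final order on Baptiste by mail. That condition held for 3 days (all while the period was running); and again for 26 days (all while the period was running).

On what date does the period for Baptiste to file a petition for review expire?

June 26, 2015

52 days after April 3, 2015 is May 25, 2015.
Service was by mail, adding 3 days: May 25, 2015 + 3 days = May 28, 2015.
Tolling adds 3 days: May 28, 2015 + 3 days = May 31, 2015.
Tolling adds 26 days: May 31, 2015 + 26 days = June 26, 2015.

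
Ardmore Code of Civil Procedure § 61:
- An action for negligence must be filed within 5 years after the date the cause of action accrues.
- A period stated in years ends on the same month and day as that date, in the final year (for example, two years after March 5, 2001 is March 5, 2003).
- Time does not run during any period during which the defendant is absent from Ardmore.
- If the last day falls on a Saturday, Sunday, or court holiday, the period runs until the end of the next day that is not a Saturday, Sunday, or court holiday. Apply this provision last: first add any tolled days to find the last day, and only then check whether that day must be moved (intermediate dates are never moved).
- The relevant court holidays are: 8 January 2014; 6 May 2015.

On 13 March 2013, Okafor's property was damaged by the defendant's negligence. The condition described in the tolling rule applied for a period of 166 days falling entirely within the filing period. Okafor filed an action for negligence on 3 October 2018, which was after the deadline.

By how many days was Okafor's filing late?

5 years after 13 March 2013 is March 13, 2018.
Tolling adds 166 days: March 13, 2018 + 166 days = August 26, 2018.
August 26, 2018 is Sunday. The next qualifying day is August 27, 2018.
The deadline is August 27, 2018; from August 27, 2018 to October 3, 2018 is 37 days.

37 days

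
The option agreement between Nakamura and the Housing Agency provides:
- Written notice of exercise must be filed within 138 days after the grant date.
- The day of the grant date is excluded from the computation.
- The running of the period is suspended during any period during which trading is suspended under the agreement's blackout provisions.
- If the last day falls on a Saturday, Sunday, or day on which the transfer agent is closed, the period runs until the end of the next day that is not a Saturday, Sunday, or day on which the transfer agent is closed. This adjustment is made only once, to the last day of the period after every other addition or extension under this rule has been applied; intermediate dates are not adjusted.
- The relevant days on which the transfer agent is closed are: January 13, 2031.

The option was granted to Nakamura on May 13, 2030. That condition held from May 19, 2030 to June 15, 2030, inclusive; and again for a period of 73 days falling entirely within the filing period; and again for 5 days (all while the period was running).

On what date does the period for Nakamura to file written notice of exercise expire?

138 days after May 13, 2030 is September 28, 2030.
From May 19, 2030 through June 15, 2030 inclusive is 28 days; tolling adds 28 days: September 28, 2030 + 28 days = October 26, 2030.
Tolling adds 73 days: October 26, 2030 + 73 days = January 7, 2031.
Tolling adds 5 days: January 7, 2031 + 5 days = January 12, 2031.
January 12, 2031 is Sunday; January 13, 2031 is a listed holiday. The next qualifying day is January 14, 2031.

January 14, 2031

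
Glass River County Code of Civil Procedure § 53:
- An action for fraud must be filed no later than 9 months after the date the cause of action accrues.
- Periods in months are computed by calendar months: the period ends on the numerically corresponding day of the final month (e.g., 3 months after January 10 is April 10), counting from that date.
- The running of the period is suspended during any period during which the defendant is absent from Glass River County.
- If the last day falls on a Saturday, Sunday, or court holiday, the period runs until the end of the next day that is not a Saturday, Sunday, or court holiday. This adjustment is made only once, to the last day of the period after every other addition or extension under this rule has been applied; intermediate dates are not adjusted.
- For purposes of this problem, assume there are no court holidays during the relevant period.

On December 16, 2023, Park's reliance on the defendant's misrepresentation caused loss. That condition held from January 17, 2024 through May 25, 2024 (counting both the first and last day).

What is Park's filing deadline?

January 24, 2025

9 months after December 16, 2023 is September 16, 2024.
From January 17, 2024 through May 25, 2024 inclusive is 130 days; tolling adds 130 days: September 16, 2024 + 130 days = January 24, 2025.
January 24, 2025 is a Friday and not a court holiday, so no extension applies.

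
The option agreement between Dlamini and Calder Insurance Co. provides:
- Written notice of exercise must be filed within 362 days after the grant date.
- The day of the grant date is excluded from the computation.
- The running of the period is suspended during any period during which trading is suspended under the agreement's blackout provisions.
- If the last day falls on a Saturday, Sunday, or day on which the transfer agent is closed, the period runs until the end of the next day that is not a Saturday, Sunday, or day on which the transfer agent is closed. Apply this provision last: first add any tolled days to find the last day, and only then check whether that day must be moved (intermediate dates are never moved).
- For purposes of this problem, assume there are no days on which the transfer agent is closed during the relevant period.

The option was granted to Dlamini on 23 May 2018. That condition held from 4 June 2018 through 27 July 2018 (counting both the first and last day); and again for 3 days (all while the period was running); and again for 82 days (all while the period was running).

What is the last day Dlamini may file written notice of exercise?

October 7, 2019

362 days after 23 May 2018 is May 20, 2019.
From June 4, 2018 through July 27, 2018 inclusive is 54 days; tolling adds 54 days: May 20, 2019 + 54 days = July 13, 2019.
Tolling adds 3 days: July 13, 2019 + 3 days = July 16, 2019.
Tolling adds 82 days: July 16, 2019 + 82 days = October 6, 2019.
October 6, 2019 is Sunday. The next qualifying day is October 7, 2019.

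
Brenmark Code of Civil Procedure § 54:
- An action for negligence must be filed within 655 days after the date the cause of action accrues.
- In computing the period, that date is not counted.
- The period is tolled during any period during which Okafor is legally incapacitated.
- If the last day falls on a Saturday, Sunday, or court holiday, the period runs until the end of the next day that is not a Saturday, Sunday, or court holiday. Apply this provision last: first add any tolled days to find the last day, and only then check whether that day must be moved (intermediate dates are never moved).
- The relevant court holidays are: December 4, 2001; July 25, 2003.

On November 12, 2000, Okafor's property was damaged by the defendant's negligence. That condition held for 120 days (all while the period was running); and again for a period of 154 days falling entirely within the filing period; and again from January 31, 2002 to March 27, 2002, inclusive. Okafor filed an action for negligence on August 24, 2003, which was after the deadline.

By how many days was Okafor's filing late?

27 days

655 days after November 12, 2000 is August 29, 2002.
Tolling adds 120 days: August 29, 2002 + 120 days = December 27, 2002.
Tolling adds 154 days: December 27, 2002 + 154 days = May 30, 2003.
From January 31, 2002 through March 27, 2002 inclusive is 56 days; tolling adds 56 days: May 30, 2003 + 56 days = July 25, 2003.
July 25, 2003 is a listed holiday; July 26, 2003 is Saturday; July 27, 2003 is Sunday. The next qualifying day is July 28, 2003.
The deadline is July 28, 2003; from July 28, 2003 to August 24, 2003 is 27 days.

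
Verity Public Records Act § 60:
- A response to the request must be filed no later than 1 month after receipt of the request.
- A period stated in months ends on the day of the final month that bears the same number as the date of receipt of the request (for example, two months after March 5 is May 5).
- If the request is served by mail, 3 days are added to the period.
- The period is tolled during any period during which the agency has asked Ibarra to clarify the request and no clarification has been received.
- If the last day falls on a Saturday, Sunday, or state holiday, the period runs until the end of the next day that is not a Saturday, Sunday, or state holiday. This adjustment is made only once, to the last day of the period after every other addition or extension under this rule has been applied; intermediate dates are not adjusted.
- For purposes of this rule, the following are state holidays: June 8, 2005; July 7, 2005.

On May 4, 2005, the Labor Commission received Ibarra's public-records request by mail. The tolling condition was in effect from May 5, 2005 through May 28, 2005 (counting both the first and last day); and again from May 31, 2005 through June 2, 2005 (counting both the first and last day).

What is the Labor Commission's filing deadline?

1 month after May 4, 2005 is June 4, 2005.
Service was by mail, adding 3 days: June 4, 2005 + 3 days = June 7, 2005.
From May 5, 2005 through May 28, 2005 inclusive is 24 days; tolling adds 24 days: June 7, 2005 + 24 days = July 1, 2005.
From May 31, 2005 through June 2, 2005 inclusive is 3 days; tolling adds 3 days: July 1, 2005 + 3 days = July 4, 2005.
July 4, 2005 is a Monday and not a state holiday, so no extension applies.

July 4, 2005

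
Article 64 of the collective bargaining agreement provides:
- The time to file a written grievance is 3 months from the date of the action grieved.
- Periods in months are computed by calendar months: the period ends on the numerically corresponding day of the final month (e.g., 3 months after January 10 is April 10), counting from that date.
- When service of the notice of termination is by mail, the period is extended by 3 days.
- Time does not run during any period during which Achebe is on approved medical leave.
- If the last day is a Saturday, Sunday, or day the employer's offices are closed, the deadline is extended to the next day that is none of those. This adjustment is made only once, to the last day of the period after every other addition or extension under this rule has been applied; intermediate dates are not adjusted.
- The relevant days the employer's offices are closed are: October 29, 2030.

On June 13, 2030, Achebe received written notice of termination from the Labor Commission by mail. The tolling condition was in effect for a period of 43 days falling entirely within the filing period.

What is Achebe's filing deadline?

3 months after June 13, 2030 is September 13, 2030.
Service was by mail, adding 3 days: September 13, 2030 + 3 days = September 16, 2030.
Tolling adds 43 days: September 16, 2030 + 43 days = October 29, 2030.
October 29, 2030 is a listed holiday. The next qualifying day is October 30, 2030.

October 30, 2030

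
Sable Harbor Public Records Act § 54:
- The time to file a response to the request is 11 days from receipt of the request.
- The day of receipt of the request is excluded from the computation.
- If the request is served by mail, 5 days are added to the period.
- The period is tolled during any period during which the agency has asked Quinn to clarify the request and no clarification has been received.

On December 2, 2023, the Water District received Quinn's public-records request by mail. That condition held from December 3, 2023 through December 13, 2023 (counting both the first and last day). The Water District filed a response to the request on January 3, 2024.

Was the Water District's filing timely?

11 days after December 2, 2023 is December 13, 2023.
Service was by mail, adding 5 days: December 13, 2023 + 5 days = December 18, 2023.
From December 3, 2023 through December 13, 2023 inclusive is 11 days; tolling adds 11 days: December 18, 2023 + 11 days = December 29, 2023.
The deadline is December 29, 2023; the filing on January 3, 2024 is after that date.

No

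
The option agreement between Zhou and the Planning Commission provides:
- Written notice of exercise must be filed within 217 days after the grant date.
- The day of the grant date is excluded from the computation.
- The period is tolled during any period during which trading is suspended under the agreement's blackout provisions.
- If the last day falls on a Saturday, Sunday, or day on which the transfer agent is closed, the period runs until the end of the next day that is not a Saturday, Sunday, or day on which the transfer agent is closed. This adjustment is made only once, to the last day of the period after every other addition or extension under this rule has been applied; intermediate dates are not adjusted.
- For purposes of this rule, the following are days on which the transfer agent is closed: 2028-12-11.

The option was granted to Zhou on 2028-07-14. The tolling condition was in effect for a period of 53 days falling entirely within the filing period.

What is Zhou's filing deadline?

April 10, 2029

217 days after 2028-07-14 is February 16, 2029.
Tolling adds 53 days: February 16, 2029 + 53 days = April 10, 2029.
April 10, 2029 is a Tuesday and not a day on which the transfer agent is closed, so no extension applies.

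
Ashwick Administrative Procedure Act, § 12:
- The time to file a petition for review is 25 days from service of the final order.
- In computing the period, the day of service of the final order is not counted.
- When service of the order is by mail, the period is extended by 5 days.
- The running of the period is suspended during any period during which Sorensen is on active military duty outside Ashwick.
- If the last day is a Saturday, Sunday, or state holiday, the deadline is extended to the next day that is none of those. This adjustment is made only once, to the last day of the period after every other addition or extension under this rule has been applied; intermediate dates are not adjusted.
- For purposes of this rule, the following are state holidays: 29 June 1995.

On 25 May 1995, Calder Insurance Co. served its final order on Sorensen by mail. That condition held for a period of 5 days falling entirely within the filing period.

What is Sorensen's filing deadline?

25 days after 25 May 1995 is June 19, 1995.
Service was by mail, adding 5 days: June 19, 1995 + 5 days = June 24, 1995.
Tolling adds 5 days: June 24, 1995 + 5 days = June 29, 1995.
June 29, 1995 is a listed holiday. The next qualifying day is June 30, 1995.

June 30, 1995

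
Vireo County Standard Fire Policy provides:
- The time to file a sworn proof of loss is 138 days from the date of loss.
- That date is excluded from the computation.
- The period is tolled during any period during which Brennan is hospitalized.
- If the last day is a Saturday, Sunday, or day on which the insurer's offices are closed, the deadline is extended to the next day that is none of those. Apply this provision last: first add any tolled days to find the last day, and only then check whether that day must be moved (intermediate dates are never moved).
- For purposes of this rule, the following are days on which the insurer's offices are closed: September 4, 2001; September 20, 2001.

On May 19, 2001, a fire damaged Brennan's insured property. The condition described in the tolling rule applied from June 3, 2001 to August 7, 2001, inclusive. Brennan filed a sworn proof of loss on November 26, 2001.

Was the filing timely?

138 days after May 19, 2001 is October 4, 2001.
From June 3, 2001 through August 7, 2001 inclusive is 66 days; tolling adds 66 days: October 4, 2001 + 66 days = December 9, 2001.
December 9, 2001 is Sunday. The next qualifying day is December 10, 2001.
The deadline is December 10, 2001; the filing on November 26, 2001 is on or before that date.

Yes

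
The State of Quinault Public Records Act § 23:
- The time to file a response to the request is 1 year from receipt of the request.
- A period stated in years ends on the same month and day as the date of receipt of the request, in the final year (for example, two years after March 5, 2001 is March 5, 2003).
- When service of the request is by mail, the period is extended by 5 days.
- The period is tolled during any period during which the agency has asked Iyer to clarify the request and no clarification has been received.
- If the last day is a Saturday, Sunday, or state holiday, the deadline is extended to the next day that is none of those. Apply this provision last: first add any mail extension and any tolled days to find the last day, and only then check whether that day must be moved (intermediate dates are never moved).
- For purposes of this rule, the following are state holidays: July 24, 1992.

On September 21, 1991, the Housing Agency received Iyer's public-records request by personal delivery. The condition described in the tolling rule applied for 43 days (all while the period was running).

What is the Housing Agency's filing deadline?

1 year after September 21, 1991 is September 21, 1992.
Service was not by mail, so no mail extension applies.
Tolling adds 43 days: September 21, 1992 + 43 days = November 3, 1992.
November 3, 1992 is a Tuesday and not a state holiday, so no extension applies.

November 3, 1992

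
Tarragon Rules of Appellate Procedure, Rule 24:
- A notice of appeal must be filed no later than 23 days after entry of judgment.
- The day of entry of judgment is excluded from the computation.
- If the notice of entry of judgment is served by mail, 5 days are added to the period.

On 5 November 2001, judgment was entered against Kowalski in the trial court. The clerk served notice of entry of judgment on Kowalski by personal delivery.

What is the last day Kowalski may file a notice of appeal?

23 days after 5 November 2001 is November 28, 2001.
Service was not by mail, so no mail extension applies.

November 28, 2001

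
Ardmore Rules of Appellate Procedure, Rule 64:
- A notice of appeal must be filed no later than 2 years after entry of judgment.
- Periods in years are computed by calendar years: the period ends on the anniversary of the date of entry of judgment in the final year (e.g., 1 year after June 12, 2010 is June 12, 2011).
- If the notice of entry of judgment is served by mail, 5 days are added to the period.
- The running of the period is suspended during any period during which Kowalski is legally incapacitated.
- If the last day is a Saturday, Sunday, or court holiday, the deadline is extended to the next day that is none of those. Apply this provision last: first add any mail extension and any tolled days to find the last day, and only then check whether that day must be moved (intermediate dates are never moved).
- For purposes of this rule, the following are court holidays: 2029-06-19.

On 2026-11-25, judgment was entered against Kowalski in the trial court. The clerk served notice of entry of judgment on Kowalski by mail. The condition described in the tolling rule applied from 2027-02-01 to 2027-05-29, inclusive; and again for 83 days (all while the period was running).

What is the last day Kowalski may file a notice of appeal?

June 20, 2029

2 years after 2026-11-25 is November 25, 2028.
Service was by mail, adding 5 days: November 25, 2028 + 5 days = November 30, 2028.
From February 1, 2027 through May 29, 2027 inclusive is 118 days; tolling adds 118 days: November 30, 2028 + 118 days = March 28, 2029.
Tolling adds 83 days: March 28, 2029 + 83 days = June 19, 2029.
June 19, 2029 is a listed holiday. The next qualifying day is June 20, 2029.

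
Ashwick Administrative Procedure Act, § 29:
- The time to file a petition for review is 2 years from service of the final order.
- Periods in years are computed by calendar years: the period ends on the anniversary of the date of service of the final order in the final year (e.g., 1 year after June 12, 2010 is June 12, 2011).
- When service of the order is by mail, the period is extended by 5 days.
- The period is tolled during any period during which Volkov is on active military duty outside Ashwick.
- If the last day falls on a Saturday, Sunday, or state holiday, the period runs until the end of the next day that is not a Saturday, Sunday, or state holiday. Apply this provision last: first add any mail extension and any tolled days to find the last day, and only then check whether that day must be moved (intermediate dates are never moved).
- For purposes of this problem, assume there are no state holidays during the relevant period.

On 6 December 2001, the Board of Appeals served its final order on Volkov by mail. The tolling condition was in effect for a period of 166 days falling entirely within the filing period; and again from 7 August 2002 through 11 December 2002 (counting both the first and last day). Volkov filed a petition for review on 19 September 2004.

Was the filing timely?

Yes

2 years after 6 December 2001 is December 6, 2003.
Service was by mail, adding 5 days: December 6, 2003 + 5 days = December 11, 2003.
Tolling adds 166 days: December 11, 2003 + 166 days = May 25, 2004.
From August 7, 2002 through December 11, 2002 inclusive is 127 days; tolling adds 127 days: May 25, 2004 + 127 days = September 29, 2004.
September 29, 2004 is a Wednesday and not a state holiday, so no extension applies.
The deadline is September 29, 2004; the filing on September 19, 2004 is on or before that date.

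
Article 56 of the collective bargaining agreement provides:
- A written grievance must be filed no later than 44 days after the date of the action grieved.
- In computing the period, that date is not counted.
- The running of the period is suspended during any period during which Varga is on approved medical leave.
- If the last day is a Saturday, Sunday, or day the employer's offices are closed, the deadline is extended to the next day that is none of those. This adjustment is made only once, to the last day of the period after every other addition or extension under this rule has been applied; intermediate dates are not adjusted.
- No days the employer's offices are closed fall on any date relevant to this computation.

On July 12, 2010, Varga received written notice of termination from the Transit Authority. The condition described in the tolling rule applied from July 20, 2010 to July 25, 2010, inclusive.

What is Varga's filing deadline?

44 days after July 12, 2010 is August 25, 2010.
From July 20, 2010 through July 25, 2010 inclusive is 6 days; tolling adds 6 days: August 25, 2010 + 6 days = August 31, 2010.
August 31, 2010 is a Tuesday and not a day the employer's offices are closed, so no extension applies.

August 31, 2010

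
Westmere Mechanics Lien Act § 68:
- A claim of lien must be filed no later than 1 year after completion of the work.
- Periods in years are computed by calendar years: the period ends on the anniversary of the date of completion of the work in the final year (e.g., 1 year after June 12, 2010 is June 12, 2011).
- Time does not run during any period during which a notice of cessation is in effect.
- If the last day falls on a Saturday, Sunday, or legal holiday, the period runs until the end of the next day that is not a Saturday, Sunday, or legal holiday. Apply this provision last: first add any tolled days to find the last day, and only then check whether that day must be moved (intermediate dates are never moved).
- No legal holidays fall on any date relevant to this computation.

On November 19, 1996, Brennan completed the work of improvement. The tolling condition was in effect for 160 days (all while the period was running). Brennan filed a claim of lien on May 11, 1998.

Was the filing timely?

1 year after November 19, 1996 is November 19, 1997.
Tolling adds 160 days: November 19, 1997 + 160 days = April 28, 1998.
April 28, 1998 is a Tuesday and not a legal holiday, so no extension applies.
The deadline is April 28, 1998; the filing on May 11, 1998 is after that date.

No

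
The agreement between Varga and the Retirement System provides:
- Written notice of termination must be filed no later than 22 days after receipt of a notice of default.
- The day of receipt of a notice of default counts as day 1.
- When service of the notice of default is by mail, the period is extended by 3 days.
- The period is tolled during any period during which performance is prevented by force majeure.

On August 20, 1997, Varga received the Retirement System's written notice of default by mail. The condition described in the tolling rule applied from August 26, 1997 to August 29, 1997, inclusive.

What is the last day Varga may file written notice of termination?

September 17, 1997

Counting August 20, 1997 as day 1, day 22 is September 10, 1997.
Service was by mail, adding 3 days: September 10, 1997 + 3 days = September 13, 1997.
From August 26, 1997 through August 29, 1997 inclusive is 4 days; tolling adds 4 days: September 13, 1997 + 4 days = September 17, 1997.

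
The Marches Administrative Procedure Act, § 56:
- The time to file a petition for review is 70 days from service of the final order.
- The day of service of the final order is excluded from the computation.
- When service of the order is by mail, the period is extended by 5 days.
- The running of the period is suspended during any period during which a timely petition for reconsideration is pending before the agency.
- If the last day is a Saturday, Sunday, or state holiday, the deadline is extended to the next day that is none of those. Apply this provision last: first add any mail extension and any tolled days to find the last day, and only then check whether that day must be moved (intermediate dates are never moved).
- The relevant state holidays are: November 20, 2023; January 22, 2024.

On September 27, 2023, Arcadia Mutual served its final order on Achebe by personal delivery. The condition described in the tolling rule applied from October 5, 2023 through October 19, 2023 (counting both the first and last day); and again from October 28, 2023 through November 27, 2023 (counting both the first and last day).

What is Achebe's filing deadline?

70 days after September 27, 2023 is December 6, 2023.
Service was not by mail, so no mail extension applies.
From October 5, 2023 through October 19, 2023 inclusive is 15 days; tolling adds 15 days: December 6, 2023 + 15 days = December 21, 2023.
From October 28, 2023 through November 27, 2023 inclusive is 31 days; tolling adds 31 days: December 21, 2023 + 31 days = January 21, 2024.
January 21, 2024 is Sunday; January 22, 2024 is a listed holiday. The next qualifying day is January 23, 2024.

January 23, 2024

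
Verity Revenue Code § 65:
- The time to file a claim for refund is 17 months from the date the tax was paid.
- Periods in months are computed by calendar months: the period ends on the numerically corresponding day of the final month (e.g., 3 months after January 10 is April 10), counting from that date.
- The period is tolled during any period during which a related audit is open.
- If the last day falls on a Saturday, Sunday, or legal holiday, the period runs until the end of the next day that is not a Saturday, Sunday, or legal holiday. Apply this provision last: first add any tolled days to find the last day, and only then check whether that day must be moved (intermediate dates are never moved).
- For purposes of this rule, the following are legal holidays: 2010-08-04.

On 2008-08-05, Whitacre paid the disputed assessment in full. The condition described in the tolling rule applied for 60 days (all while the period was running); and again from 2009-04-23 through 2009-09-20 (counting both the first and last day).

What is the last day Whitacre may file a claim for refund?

17 months after 2008-08-05 is January 5, 2010.
Tolling adds 60 days: January 5, 2010 + 60 days = March 6, 2010.
From April 23, 2009 through September 20, 2009 inclusive is 151 days; tolling adds 151 days: March 6, 2010 + 151 days = August 4, 2010.
August 4, 2010 is a listed holiday. The next qualifying day is August 5, 2010.

August 5, 2010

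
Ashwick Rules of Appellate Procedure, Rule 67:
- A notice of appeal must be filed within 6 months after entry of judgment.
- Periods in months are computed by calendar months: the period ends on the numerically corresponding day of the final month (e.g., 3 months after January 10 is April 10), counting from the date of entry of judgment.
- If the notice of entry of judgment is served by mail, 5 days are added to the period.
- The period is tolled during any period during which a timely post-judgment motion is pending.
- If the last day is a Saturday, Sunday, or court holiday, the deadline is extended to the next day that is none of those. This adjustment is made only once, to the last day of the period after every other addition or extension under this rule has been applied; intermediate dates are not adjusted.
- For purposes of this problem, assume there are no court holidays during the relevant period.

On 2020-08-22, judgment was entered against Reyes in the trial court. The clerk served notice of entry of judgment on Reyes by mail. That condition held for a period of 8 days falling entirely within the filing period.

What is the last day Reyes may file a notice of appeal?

March 8, 2021

6 months after 2020-08-22 is February 22, 2021.
Service was by mail, adding 5 days: February 22, 2021 + 5 days = February 27, 2021.
Tolling adds 8 days: February 27, 2021 + 8 days = March 7, 2021.
March 7, 2021 is Sunday. The next qualifying day is March 8, 2021.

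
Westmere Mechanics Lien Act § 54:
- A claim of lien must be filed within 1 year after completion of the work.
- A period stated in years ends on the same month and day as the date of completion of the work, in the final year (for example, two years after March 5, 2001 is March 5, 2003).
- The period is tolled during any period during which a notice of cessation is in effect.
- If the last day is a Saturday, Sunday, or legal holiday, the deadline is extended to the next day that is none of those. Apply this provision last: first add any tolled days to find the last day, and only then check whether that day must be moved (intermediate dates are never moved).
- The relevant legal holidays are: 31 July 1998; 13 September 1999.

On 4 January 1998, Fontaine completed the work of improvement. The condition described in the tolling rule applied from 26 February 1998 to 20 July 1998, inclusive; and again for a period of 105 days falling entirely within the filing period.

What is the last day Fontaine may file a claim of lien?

1 year after 4 January 1998 is January 4, 1999.
From February 26, 1998 through July 20, 1998 inclusive is 145 days; tolling adds 145 days: January 4, 1999 + 145 days = May 29, 1999.
Tolling adds 105 days: May 29, 1999 + 105 days = September 11, 1999.
September 11, 1999 is Saturday; September 12, 1999 is Sunday; September 13, 1999 is a listed holiday. The next qualifying day is September 14, 1999.

September 14, 1999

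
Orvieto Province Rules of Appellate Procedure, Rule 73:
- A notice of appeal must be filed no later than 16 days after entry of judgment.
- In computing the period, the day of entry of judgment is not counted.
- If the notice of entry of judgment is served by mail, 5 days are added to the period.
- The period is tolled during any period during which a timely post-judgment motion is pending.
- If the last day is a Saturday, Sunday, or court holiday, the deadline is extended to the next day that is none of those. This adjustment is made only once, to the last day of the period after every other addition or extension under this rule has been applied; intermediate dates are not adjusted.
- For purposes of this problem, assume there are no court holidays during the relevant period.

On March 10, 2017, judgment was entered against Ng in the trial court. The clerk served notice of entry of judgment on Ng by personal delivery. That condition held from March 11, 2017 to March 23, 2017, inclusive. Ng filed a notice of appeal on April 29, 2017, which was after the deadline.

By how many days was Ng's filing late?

19 days

16 days after March 10, 2017 is March 26, 2017.
Service was not by mail, so no mail extension applies.
From March 11, 2017 through March 23, 2017 inclusive is 13 days; tolling adds 13 days: March 26, 2017 + 13 days = April 8, 2017.
April 8, 2017 is Saturday; April 9, 2017 is Sunday. The next qualifying day is April 10, 2017.
The deadline is April 10, 2017; from April 10, 2017 to April 29, 2017 is 19 days.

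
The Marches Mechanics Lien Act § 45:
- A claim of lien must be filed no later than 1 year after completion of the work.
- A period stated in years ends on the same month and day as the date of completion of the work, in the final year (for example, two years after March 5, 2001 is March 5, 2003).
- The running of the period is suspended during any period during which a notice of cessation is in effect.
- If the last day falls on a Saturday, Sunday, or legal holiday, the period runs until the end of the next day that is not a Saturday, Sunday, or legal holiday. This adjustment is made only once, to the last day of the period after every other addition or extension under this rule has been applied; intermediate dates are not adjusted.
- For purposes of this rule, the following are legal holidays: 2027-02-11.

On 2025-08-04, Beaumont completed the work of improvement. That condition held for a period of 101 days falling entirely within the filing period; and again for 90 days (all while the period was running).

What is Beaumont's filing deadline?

February 12, 2027

1 year after 2025-08-04 is August 4, 2026.
Tolling adds 101 days: August 4, 2026 + 101 days = November 13, 2026.
Tolling adds 90 days: November 13, 2026 + 90 days = February 11, 2027.
February 11, 2027 is a listed holiday. The next qualifying day is February 12, 2027.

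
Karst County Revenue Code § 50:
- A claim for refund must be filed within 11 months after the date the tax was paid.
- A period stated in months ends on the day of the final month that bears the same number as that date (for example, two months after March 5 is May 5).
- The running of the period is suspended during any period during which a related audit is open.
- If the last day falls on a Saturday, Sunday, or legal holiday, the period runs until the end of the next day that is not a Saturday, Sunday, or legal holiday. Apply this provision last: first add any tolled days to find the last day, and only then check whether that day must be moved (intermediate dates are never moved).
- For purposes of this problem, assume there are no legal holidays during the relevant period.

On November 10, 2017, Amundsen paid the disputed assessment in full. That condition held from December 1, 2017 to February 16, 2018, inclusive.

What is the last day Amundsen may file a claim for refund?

December 27, 2018

11 months after November 10, 2017 is October 10, 2018.
From December 1, 2017 through February 16, 2018 inclusive is 78 days; tolling adds 78 days: October 10, 2018 + 78 days = December 27, 2018.
December 27, 2018 is a Thursday and not a legal holiday, so no extension applies.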